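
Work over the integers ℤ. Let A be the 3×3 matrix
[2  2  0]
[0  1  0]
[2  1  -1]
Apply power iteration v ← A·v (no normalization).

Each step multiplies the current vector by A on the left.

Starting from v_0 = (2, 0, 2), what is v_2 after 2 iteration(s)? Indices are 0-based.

v_0 = (2, 0, 2).
v_1 = A·v_0 = (4, 0, 2).
v_2 = A·v_1 = (8, 0, 6).

v_2 = (8, 0, 6)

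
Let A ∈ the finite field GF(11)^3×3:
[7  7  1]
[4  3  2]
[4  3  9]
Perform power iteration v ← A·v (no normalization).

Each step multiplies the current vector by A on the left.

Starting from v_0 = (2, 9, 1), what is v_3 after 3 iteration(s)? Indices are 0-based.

v_3 = (10, 0, 2)

v_0 = (2, 9, 1).
v_1 = A·v_0 = (1, 4, 0).
v_2 = A·v_1 = (2, 5, 5).
v_3 = A·v_2 = (10, 0, 2).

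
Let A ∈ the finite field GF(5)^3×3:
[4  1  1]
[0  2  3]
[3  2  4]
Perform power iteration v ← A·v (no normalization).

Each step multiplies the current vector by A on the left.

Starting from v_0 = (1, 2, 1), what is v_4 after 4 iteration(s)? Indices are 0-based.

v_0 = (1, 2, 1).
v_1 = A·v_0 = (2, 2, 1).
v_2 = A·v_1 = (1, 2, 4).
v_3 = A·v_2 = (0, 1, 3).
v_4 = A·v_3 = (4, 1, 4).

v_4 = (4, 1, 4)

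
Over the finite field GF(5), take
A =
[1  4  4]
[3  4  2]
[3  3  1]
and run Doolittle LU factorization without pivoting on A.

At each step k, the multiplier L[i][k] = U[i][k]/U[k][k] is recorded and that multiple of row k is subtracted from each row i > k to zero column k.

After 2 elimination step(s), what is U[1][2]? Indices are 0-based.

[col 0] pivot 1
  R1 -= 3*R0 → (0, 2, 0)  (L[1][0] := 3)
  R2 -= 3*R0 → (0, 1, 4)  (L[2][0] := 3)
[col 1] pivot 2
  R2 -= 3*R1 → (0, 0, 4)  (L[2][1] := 3)

U[1][2] = 0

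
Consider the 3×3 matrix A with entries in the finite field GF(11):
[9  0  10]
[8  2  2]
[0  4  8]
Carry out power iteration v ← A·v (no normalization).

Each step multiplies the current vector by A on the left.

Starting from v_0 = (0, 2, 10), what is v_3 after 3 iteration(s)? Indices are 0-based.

v_3 = (7, 2, 2)

v_0 = (0, 2, 10).
v_1 = A·v_0 = (1, 2, 0).
v_2 = A·v_1 = (9, 1, 8).
v_3 = A·v_2 = (7, 2, 2).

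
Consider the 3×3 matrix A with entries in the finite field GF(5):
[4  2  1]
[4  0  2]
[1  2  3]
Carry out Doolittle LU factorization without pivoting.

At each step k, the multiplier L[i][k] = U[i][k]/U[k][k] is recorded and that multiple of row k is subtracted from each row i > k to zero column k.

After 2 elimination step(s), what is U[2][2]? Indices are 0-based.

U[2][2] = 1

k=0: U[0][0]=4
  eliminate (1,0): mult=1, new row 1: (0, 3, 1); set L[1][0]=1
  eliminate (2,0): mult=4, new row 2: (0, 4, 4); set L[2][0]=4
k=1: U[1][1]=3
  eliminate (2,1): mult=3, new row 2: (0, 0, 1); set L[2][1]=3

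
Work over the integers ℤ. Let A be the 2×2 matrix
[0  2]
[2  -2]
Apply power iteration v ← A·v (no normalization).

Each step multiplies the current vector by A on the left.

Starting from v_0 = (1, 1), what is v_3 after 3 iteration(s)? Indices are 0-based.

v_0 = (1, 1).
v_1 = A·v_0 = (2, 0).
v_2 = A·v_1 = (0, 4).
v_3 = A·v_2 = (8, -8).

v_3 = (8, -8)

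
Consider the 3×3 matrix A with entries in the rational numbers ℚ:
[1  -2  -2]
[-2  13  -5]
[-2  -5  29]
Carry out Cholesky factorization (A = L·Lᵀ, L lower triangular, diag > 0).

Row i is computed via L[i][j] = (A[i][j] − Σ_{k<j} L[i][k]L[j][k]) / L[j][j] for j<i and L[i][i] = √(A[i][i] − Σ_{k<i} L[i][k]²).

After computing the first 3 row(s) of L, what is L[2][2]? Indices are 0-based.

Step 1: L[0][0] = √(1) = 1.
  L[1][0] = (-2) / L[0][0] = -2.
Step 2: L[1][1] = √(9) = 3.
  L[2][0] = (-2) / L[0][0] = -2.
  L[2][1] = (-9) / L[1][1] = -3.
Step 3: L[2][2] = √(16) = 4.

L[2][2] = 4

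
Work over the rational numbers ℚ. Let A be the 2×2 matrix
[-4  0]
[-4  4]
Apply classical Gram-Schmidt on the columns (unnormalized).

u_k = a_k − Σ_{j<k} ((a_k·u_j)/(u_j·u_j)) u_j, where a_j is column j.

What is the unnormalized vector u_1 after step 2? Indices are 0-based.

Step 1: u_0 = a_0 = (-4, -4).
Step 2: u_1 = a_1 − (-1/2)·u_0 = (-2, 2).

u_1 = (-2, 2)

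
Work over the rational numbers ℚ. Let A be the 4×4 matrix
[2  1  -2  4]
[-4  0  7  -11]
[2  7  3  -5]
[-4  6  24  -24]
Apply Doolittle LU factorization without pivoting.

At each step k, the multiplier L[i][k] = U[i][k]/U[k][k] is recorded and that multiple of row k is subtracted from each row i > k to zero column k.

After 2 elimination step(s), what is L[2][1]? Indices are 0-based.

L[2][1] = 3

[col 0] pivot 2
  R1 -= -2*R0 → (0, 2, 3, -3)  (L[1][0] := -2)
  R2 -= 1*R0 → (0, 6, 5, -9)  (L[2][0] := 1)
  R3 -= -2*R0 → (0, 8, 20, -16)  (L[3][0] := -2)
[col 1] pivot 2
  R2 -= 3*R1 → (0, 0, -4, 0)  (L[2][1] := 3)
  R3 -= 4*R1 → (0, 0, 8, -4)  (L[3][1] := 4)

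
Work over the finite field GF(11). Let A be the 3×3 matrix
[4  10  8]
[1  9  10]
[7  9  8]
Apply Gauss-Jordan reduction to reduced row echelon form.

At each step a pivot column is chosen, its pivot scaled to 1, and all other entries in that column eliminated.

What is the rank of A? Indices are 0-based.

[1] R0 /= 4  ⇒  (1, 8, 2)
     R1 -= 1·R0  ⇒  (0, 1, 8)
     R2 -= 7·R0  ⇒  (0, 8, 5)
[2] R1 /= 1  ⇒  (0, 1, 8)
     R0 -= 8·R1  ⇒  (1, 0, 4)
     R2 -= 8·R1  ⇒  (0, 0, 7)
[3] R2 /= 7  ⇒  (0, 0, 1)
     R0 -= 4·R2  ⇒  (1, 0, 0)
     R1 -= 8·R2  ⇒  (0, 1, 0)

rank = 3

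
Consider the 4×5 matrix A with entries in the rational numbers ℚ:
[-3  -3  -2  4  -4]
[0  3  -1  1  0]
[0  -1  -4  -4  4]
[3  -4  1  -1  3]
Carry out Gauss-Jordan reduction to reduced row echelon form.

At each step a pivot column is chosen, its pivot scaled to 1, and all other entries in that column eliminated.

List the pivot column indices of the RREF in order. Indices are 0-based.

pivot columns: 0, 1, 2, 3

pivot(0,0)=-3: scale R0 → (1, 1, 2/3, -4/3, 4/3)
  clear (3,0): R3 −= (3)R0 → (0, -7, -1, 3, -1)
pivot(1,1)=3: scale R1 → (0, 1, -1/3, 1/3, 0)
  clear (0,1): R0 −= (1)R1 → (1, 0, 1, -5/3, 4/3)
  clear (2,1): R2 −= (-1)R1 → (0, 0, -13/3, -11/3, 4)
  clear (3,1): R3 −= (-7)R1 → (0, 0, -10/3, 16/3, -1)
pivot(2,2)=-13/3: scale R2 → (0, 0, 1, 11/13, -12/13)
  clear (0,2): R0 −= (1)R2 → (1, 0, 0, -98/39, 88/39)
  clear (1,2): R1 −= (-1/3)R2 → (0, 1, 0, 8/13, -4/13)
  clear (3,2): R3 −= (-10/3)R2 → (0, 0, 0, 106/13, -53/13)
pivot(3,3)=106/13: scale R3 → (0, 0, 0, 1, -1/2)
  clear (0,3): R0 −= (-98/39)R3 → (1, 0, 0, 0, 1)
  clear (1,3): R1 −= (8/13)R3 → (0, 1, 0, 0, 0)
  clear (2,3): R2 −= (11/13)R3 → (0, 0, 1, 0, -1/2)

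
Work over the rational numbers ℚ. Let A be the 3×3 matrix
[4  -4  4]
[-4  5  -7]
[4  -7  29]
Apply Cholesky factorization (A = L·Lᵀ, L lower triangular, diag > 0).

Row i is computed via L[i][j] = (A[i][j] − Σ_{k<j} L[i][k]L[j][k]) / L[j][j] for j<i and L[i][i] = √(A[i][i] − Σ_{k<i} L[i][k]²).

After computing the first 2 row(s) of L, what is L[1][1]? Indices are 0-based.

Step 1: L[0][0] = √(4) = 2.
  L[1][0] = (-4) / L[0][0] = -2.
Step 2: L[1][1] = √(1) = 1.

L[1][1] = 1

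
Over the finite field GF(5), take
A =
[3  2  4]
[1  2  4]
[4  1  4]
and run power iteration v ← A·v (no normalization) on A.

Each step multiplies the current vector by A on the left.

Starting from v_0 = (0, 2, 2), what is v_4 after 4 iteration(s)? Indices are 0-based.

v_0 = (0, 2, 2).
v_1 = A·v_0 = (2, 2, 0).
v_2 = A·v_1 = (0, 1, 0).
v_3 = A·v_2 = (2, 2, 1).
v_4 = A·v_3 = (4, 0, 4).

v_4 = (4, 0, 4)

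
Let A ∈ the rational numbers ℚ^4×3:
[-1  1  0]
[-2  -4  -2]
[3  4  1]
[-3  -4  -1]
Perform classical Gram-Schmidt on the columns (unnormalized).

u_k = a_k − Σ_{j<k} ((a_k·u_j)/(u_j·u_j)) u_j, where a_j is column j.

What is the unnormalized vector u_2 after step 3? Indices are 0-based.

u_2 = (-32/83, -56/83, -24/83, 24/83)

Step 1: u_0 = a_0 = (-1, -2, 3, -3).
Step 2: u_1 = a_1 − (31/23)·u_0 = (54/23, -30/23, -1/23, 1/23).
Step 3: u_2 = a_2 − (10/23)·u_0 − (29/83)·u_1 = (-32/83, -56/83, -24/83, 24/83).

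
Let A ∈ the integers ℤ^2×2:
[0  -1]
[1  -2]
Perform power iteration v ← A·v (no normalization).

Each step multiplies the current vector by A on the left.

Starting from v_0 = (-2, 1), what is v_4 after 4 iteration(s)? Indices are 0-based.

v_0 = (-2, 1).
v_1 = A·v_0 = (-1, -4).
v_2 = A·v_1 = (4, 7).
v_3 = A·v_2 = (-7, -10).
v_4 = A·v_3 = (10, 13).

v_4 = (10, 13)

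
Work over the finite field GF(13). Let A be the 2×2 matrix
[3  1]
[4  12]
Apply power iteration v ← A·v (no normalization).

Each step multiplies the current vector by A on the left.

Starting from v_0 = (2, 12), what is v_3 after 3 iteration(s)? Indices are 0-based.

v_0 = (2, 12).
v_1 = A·v_0 = (5, 9).
v_2 = A·v_1 = (11, 11).
v_3 = A·v_2 = (5, 7).

v_3 = (5, 7)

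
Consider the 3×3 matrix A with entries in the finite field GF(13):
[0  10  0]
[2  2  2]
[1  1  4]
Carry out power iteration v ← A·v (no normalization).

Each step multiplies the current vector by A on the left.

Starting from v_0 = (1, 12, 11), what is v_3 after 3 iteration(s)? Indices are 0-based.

v_3 = (2, 0, 5)

v_0 = (1, 12, 11).
v_1 = A·v_0 = (3, 9, 5).
v_2 = A·v_1 = (12, 8, 6).
v_3 = A·v_2 = (2, 0, 5).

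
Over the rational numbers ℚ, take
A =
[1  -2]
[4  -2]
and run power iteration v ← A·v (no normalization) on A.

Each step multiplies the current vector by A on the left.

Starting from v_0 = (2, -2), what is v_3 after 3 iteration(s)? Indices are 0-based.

v_3 = (-18, -72)

v_0 = (2, -2).
v_1 = A·v_0 = (6, 12).
v_2 = A·v_1 = (-18, 0).
v_3 = A·v_2 = (-18, -72).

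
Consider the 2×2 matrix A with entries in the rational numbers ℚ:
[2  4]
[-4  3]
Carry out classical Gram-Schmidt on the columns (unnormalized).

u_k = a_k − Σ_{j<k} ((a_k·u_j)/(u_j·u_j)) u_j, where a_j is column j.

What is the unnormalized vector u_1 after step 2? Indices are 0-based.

u_1 = (22/5, 11/5)

Step 1: u_0 = a_0 = (2, -4).
Step 2: u_1 = a_1 − (-1/5)·u_0 = (22/5, 11/5).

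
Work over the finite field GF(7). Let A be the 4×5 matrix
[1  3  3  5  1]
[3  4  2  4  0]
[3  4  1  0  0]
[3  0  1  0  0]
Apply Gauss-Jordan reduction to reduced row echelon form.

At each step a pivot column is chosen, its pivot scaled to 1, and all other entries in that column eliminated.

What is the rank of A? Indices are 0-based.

rank = 4

[1] R0 /= 1  ⇒  (1, 3, 3, 5, 1)
     R1 -= 3·R0  ⇒  (0, 2, 0, 3, 4)
     R2 -= 3·R0  ⇒  (0, 2, 6, 6, 4)
     R3 -= 3·R0  ⇒  (0, 5, 6, 6, 4)
[2] R1 /= 2  ⇒  (0, 1, 0, 5, 2)
     R0 -= 3·R1  ⇒  (1, 0, 3, 4, 2)
     R2 -= 2·R1  ⇒  (0, 0, 6, 3, 0)
     R3 -= 5·R1  ⇒  (0, 0, 6, 2, 1)
[3] R2 /= 6  ⇒  (0, 0, 1, 4, 0)
     R0 -= 3·R2  ⇒  (1, 0, 0, 6, 2)
     R3 -= 6·R2  ⇒  (0, 0, 0, 6, 1)
[4] R3 /= 6  ⇒  (0, 0, 0, 1, 6)
     R0 -= 6·R3  ⇒  (1, 0, 0, 0, 1)
     R1 -= 5·R3  ⇒  (0, 1, 0, 0, 0)
     R2 -= 4·R3  ⇒  (0, 0, 1, 0, 4)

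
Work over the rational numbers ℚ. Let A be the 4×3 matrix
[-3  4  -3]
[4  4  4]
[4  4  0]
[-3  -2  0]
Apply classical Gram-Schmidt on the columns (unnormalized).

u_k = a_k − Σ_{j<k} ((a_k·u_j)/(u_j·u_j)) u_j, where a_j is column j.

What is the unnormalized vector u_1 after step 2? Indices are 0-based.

u_1 = (139/25, 48/25, 48/25, -11/25)

Step 1: u_0 = a_0 = (-3, 4, 4, -3).
Step 2: u_1 = a_1 − (13/25)·u_0 = (139/25, 48/25, 48/25, -11/25).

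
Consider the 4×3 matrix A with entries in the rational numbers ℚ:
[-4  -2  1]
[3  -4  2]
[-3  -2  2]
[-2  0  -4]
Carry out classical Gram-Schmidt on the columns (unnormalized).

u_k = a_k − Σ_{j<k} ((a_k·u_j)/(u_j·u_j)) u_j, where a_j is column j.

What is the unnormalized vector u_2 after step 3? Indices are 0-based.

Step 1: u_0 = a_0 = (-4, 3, -3, -2).
Step 2: u_1 = a_1 − (1/19)·u_0 = (-34/19, -79/19, -35/19, 2/19).
Step 3: u_2 = a_2 − (2/19)·u_0 − (-135/227)·u_1 = (81/227, -179/227, 277/227, -846/227).

u_2 = (81/227, -179/227, 277/227, -846/227)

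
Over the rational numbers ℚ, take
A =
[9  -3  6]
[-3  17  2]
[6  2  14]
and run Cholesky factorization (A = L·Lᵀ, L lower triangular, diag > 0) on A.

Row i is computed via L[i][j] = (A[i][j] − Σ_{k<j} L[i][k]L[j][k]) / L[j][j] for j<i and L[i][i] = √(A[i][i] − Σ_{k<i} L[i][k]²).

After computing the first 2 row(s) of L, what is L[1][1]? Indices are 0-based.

Step 1: L[0][0] = √(9) = 3.
  L[1][0] = (-3) / L[0][0] = -1.
Step 2: L[1][1] = √(16) = 4.

L[1][1] = 4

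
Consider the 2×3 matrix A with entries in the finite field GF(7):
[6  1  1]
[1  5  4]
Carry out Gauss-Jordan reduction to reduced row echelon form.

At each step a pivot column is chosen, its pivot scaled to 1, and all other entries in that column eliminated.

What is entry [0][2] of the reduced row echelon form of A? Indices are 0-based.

M[0][2] = 1

pivot(0,0)=6: scale R0 → (1, 6, 6)
  clear (1,0): R1 −= (1)R0 → (0, 6, 5)
pivot(1,1)=6: scale R1 → (0, 1, 2)
  clear (0,1): R0 −= (6)R1 → (1, 0, 1)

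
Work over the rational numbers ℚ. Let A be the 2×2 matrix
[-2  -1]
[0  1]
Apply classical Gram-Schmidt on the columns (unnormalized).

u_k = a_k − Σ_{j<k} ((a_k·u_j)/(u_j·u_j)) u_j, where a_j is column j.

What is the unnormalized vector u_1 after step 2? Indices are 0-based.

u_1 = (0, 1)

Step 1: u_0 = a_0 = (-2, 0).
Step 2: u_1 = a_1 − (1/2)·u_0 = (0, 1).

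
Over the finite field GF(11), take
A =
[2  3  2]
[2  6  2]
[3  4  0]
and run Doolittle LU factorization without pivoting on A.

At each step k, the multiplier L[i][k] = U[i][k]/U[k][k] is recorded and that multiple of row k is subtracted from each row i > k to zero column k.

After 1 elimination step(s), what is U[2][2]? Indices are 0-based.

[col 0] pivot 2
  R1 -= 1*R0 → (0, 3, 0)  (L[1][0] := 1)
  R2 -= 7*R0 → (0, 5, 8)  (L[2][0] := 7)

U[2][2] = 8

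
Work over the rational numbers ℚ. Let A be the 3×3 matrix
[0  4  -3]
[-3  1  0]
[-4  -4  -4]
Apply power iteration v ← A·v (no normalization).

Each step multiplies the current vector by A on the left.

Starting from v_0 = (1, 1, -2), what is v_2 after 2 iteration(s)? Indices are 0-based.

v_0 = (1, 1, -2).
v_1 = A·v_0 = (10, -2, 0).
v_2 = A·v_1 = (-8, -32, -32).

v_2 = (-8, -32, -32)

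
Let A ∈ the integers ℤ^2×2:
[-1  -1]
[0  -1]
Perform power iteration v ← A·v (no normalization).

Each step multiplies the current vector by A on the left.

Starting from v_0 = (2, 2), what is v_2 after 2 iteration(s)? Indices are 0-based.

v_2 = (6, 2)

v_0 = (2, 2).
v_1 = A·v_0 = (-4, -2).
v_2 = A·v_1 = (6, 2).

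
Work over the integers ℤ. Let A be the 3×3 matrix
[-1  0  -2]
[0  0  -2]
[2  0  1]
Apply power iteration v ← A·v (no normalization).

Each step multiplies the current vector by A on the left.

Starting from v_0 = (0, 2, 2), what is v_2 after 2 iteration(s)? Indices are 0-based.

v_2 = (0, -4, -6)

v_0 = (0, 2, 2).
v_1 = A·v_0 = (-4, -4, 2).
v_2 = A·v_1 = (0, -4, -6).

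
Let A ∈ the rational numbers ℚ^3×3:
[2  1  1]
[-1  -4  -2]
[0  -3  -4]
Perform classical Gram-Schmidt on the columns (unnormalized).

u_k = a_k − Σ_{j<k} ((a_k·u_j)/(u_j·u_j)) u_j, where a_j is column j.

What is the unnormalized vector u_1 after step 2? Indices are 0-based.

u_1 = (-7/5, -14/5, -3)

Step 1: u_0 = a_0 = (2, -1, 0).
Step 2: u_1 = a_1 − (6/5)·u_0 = (-7/5, -14/5, -3).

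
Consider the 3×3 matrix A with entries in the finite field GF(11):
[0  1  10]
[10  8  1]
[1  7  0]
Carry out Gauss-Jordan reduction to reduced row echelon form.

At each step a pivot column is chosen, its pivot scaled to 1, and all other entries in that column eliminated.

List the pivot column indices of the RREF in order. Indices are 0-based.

pivot columns: 0, 1, 2

pivot(0,0): swap R0↔R1
pivot(0,0)=10: scale R0 → (1, 3, 10)
  clear (2,0): R2 −= (1)R0 → (0, 4, 1)
pivot(1,1)=1: scale R1 → (0, 1, 10)
  clear (0,1): R0 −= (3)R1 → (1, 0, 2)
  clear (2,1): R2 −= (4)R1 → (0, 0, 5)
pivot(2,2)=5: scale R2 → (0, 0, 1)
  clear (0,2): R0 −= (2)R2 → (1, 0, 0)
  clear (1,2): R1 −= (10)R2 → (0, 1, 0)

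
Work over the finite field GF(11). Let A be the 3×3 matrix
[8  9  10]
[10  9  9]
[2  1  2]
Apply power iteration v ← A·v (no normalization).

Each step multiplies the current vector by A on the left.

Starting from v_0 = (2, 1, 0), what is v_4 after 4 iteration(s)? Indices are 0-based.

v_0 = (2, 1, 0).
v_1 = A·v_0 = (3, 7, 5).
v_2 = A·v_1 = (5, 6, 1).
v_3 = A·v_2 = (5, 3, 7).
v_4 = A·v_3 = (5, 8, 5).

v_4 = (5, 8, 5)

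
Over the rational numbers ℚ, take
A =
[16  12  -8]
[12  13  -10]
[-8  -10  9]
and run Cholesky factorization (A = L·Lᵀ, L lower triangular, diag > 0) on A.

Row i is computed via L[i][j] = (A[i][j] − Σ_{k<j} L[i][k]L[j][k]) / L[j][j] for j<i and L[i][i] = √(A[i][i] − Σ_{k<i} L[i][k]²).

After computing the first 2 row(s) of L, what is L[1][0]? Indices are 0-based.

L[1][0] = 3

Step 1: L[0][0] = √(16) = 4.
  L[1][0] = (12) / L[0][0] = 3.
Step 2: L[1][1] = √(4) = 2.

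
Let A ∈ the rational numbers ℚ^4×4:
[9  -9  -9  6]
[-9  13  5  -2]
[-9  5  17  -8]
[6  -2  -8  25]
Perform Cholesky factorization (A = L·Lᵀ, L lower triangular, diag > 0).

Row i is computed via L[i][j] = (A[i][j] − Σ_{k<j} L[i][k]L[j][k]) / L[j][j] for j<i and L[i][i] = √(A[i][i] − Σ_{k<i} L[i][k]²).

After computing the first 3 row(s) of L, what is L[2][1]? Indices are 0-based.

Step 1: L[0][0] = √(9) = 3.
  L[1][0] = (-9) / L[0][0] = -3.
Step 2: L[1][1] = √(4) = 2.
  L[2][0] = (-9) / L[0][0] = -3.
  L[2][1] = (-4) / L[1][1] = -2.
Step 3: L[2][2] = √(4) = 2.

L[2][1] = -2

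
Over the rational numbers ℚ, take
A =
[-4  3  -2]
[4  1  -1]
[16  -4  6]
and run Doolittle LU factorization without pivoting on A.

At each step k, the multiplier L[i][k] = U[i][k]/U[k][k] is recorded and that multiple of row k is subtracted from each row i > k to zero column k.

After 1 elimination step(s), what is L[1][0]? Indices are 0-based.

Step 1: pivot at (0,0) is -4.
  row1 ← row1 − (-1)·row0  ⇒  L[1][0]=-1, U row1=(0, 4, -3)
  row2 ← row2 − (-4)·row0  ⇒  L[2][0]=-4, U row2=(0, 8, -2)

L[1][0] = -1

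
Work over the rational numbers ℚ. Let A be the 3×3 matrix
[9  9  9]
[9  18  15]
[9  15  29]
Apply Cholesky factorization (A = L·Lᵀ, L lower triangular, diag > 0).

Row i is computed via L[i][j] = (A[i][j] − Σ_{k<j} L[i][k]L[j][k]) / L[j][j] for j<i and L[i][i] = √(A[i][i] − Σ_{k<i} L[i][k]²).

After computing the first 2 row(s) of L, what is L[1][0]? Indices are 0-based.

Step 1: L[0][0] = √(9) = 3.
  L[1][0] = (9) / L[0][0] = 3.
Step 2: L[1][1] = √(9) = 3.

L[1][0] = 3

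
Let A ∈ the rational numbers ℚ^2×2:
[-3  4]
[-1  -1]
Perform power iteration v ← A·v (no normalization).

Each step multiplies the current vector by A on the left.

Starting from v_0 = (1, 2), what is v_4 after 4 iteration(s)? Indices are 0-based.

v_4 = (-103, -102)

v_0 = (1, 2).
v_1 = A·v_0 = (5, -3).
v_2 = A·v_1 = (-27, -2).
v_3 = A·v_2 = (73, 29).
v_4 = A·v_3 = (-103, -102).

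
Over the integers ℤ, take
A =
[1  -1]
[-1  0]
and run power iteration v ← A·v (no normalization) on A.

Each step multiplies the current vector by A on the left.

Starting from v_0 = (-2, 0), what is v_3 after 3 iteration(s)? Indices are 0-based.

v_3 = (-6, 4)

v_0 = (-2, 0).
v_1 = A·v_0 = (-2, 2).
v_2 = A·v_1 = (-4, 2).
v_3 = A·v_2 = (-6, 4).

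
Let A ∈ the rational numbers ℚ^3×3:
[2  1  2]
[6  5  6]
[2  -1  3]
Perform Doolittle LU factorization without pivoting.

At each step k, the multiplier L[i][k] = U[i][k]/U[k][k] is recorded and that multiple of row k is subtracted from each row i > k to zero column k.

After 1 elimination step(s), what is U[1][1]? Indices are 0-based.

U[1][1] = 2

k=0: U[0][0]=2
  eliminate (1,0): mult=3, new row 1: (0, 2, 0); set L[1][0]=3
  eliminate (2,0): mult=1, new row 2: (0, -2, 1); set L[2][0]=1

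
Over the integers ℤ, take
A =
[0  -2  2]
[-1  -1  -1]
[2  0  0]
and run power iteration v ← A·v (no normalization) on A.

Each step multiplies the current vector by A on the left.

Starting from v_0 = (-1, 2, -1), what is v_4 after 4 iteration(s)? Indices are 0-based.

v_0 = (-1, 2, -1).
v_1 = A·v_0 = (-6, 0, -2).
v_2 = A·v_1 = (-4, 8, -12).
v_3 = A·v_2 = (-40, 8, -8).
v_4 = A·v_3 = (-32, 40, -80).

v_4 = (-32, 40, -80)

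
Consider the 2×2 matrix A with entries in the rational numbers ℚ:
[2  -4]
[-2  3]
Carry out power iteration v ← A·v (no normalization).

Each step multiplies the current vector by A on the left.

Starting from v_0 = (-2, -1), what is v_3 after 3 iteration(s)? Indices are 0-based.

v_0 = (-2, -1).
v_1 = A·v_0 = (0, 1).
v_2 = A·v_1 = (-4, 3).
v_3 = A·v_2 = (-20, 17).

v_3 = (-20, 17)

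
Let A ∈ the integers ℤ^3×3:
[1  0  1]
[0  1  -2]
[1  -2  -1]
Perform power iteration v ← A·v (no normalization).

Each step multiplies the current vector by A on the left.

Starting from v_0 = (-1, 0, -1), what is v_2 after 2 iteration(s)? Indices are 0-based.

v_0 = (-1, 0, -1).
v_1 = A·v_0 = (-2, 2, 0).
v_2 = A·v_1 = (-2, 2, -6).

v_2 = (-2, 2, -6)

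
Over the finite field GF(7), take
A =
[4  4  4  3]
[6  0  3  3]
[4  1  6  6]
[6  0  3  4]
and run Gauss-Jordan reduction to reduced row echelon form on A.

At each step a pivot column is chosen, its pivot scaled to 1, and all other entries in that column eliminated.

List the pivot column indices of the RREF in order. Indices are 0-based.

pivot columns: 0, 1, 3

pivot(0,0)=4: scale R0 → (1, 1, 1, 6)
  clear (1,0): R1 −= (6)R0 → (0, 1, 4, 2)
  clear (2,0): R2 −= (4)R0 → (0, 4, 2, 3)
  clear (3,0): R3 −= (6)R0 → (0, 1, 4, 3)
pivot(1,1)=1: scale R1 → (0, 1, 4, 2)
  clear (0,1): R0 −= (1)R1 → (1, 0, 4, 4)
  clear (2,1): R2 −= (4)R1 → (0, 0, 0, 2)
  clear (3,1): R3 −= (1)R1 → (0, 0, 0, 1)
col 2: no nonzero at/below row 2; advance.
pivot(2,3)=2: scale R2 → (0, 0, 0, 1)
  clear (0,3): R0 −= (4)R2 → (1, 0, 4, 0)
  clear (1,3): R1 −= (2)R2 → (0, 1, 4, 0)
  clear (3,3): R3 −= (1)R2 → (0, 0, 0, 0)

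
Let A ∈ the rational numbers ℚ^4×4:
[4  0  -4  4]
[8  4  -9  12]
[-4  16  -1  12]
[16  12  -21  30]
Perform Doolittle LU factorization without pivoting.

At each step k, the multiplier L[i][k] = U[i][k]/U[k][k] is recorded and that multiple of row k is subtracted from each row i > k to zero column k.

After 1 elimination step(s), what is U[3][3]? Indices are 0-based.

Step 1: pivot at (0,0) is 4.
  row1 ← row1 − (2)·row0  ⇒  L[1][0]=2, U row1=(0, 4, -1, 4)
  row2 ← row2 − (-1)·row0  ⇒  L[2][0]=-1, U row2=(0, 16, -5, 16)
  row3 ← row3 − (4)·row0  ⇒  L[3][0]=4, U row3=(0, 12, -5, 14)

U[3][3] = 14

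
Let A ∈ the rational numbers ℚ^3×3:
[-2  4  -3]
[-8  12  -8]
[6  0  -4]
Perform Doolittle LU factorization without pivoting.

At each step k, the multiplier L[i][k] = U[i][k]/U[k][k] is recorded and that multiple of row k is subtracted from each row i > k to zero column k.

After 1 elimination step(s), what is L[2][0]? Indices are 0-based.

Step 1: pivot at (0,0) is -2.
  row1 ← row1 − (4)·row0  ⇒  L[1][0]=4, U row1=(0, -4, 4)
  row2 ← row2 − (-3)·row0  ⇒  L[2][0]=-3, U row2=(0, 12, -13)

L[2][0] = -3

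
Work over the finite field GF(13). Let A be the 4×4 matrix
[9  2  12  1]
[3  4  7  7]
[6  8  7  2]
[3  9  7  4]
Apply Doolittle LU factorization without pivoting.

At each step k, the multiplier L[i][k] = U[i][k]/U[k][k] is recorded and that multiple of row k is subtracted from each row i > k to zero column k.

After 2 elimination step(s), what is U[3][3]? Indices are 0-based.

U[3][3] = 0

[col 0] pivot 9
  R1 -= 9*R0 → (0, 12, 3, 11)  (L[1][0] := 9)
  R2 -= 5*R0 → (0, 11, 12, 10)  (L[2][0] := 5)
  R3 -= 9*R0 → (0, 4, 3, 8)  (L[3][0] := 9)
[col 1] pivot 12
  R2 -= 2*R1 → (0, 0, 6, 1)  (L[2][1] := 2)
  R3 -= 9*R1 → (0, 0, 2, 0)  (L[3][1] := 9)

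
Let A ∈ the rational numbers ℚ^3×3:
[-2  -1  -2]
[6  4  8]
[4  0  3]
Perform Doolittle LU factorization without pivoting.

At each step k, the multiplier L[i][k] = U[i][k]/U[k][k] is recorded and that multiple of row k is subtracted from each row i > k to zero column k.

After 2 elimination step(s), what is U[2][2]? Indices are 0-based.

[col 0] pivot -2
  R1 -= -3*R0 → (0, 1, 2)  (L[1][0] := -3)
  R2 -= -2*R0 → (0, -2, -1)  (L[2][0] := -2)
[col 1] pivot 1
  R2 -= -2*R1 → (0, 0, 3)  (L[2][1] := -2)

U[2][2] = 3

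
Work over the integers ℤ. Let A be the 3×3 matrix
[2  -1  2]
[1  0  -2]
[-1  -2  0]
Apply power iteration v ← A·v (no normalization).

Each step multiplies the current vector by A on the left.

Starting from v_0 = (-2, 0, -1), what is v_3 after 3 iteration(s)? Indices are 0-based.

v_3 = (6, -20, 28)

v_0 = (-2, 0, -1).
v_1 = A·v_0 = (-6, 0, 2).
v_2 = A·v_1 = (-8, -10, 6).
v_3 = A·v_2 = (6, -20, 28).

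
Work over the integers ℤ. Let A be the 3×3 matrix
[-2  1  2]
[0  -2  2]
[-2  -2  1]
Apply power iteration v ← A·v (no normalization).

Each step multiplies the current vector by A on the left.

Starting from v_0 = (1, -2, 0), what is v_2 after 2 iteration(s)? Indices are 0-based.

v_2 = (16, -4, 2)

v_0 = (1, -2, 0).
v_1 = A·v_0 = (-4, 4, 2).
v_2 = A·v_1 = (16, -4, 2).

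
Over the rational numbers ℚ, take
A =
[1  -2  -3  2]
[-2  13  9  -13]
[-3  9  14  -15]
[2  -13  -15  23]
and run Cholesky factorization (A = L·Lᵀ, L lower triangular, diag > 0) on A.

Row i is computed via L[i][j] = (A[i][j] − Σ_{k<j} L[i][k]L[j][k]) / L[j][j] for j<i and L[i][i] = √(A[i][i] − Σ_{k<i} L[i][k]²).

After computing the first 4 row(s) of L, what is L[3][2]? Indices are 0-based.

L[3][2] = -3

Step 1: L[0][0] = √(1) = 1.
  L[1][0] = (-2) / L[0][0] = -2.
Step 2: L[1][1] = √(9) = 3.
  L[2][0] = (-3) / L[0][0] = -3.
  L[2][1] = (3) / L[1][1] = 1.
Step 3: L[2][2] = √(4) = 2.
  L[3][0] = (2) / L[0][0] = 2.
  L[3][1] = (-9) / L[1][1] = -3.
  L[3][2] = (-6) / L[2][2] = -3.
Step 4: L[3][3] = √(1) = 1.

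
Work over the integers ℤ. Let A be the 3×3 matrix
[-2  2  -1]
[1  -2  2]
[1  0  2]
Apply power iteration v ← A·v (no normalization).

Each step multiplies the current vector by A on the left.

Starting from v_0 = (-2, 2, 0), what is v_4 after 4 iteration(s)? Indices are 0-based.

v_4 = (-242, 144, 44)

v_0 = (-2, 2, 0).
v_1 = A·v_0 = (8, -6, -2).
v_2 = A·v_1 = (-26, 16, 4).
v_3 = A·v_2 = (80, -50, -18).
v_4 = A·v_3 = (-242, 144, 44).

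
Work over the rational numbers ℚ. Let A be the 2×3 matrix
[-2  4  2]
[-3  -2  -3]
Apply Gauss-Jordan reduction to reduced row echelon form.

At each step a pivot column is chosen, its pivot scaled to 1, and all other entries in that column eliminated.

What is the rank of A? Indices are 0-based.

pivot(0,0)=-2: scale R0 → (1, -2, -1)
  clear (1,0): R1 −= (-3)R0 → (0, -8, -6)
pivot(1,1)=-8: scale R1 → (0, 1, 3/4)
  clear (0,1): R0 −= (-2)R1 → (1, 0, 1/2)

rank = 2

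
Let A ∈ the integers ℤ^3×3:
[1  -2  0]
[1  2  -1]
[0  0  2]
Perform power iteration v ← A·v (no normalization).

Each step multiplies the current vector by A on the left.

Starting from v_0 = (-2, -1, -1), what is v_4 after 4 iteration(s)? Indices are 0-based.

v_4 = (10, 26, -16)

v_0 = (-2, -1, -1).
v_1 = A·v_0 = (0, -3, -2).
v_2 = A·v_1 = (6, -4, -4).
v_3 = A·v_2 = (14, 2, -8).
v_4 = A·v_3 = (10, 26, -16).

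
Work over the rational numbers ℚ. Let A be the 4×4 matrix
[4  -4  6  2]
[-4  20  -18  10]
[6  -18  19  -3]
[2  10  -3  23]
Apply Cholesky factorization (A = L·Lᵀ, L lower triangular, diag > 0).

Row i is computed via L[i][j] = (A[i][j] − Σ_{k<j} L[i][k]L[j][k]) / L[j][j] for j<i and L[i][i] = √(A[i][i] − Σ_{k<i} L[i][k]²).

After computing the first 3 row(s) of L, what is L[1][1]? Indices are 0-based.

Step 1: L[0][0] = √(4) = 2.
  L[1][0] = (-4) / L[0][0] = -2.
Step 2: L[1][1] = √(16) = 4.
  L[2][0] = (6) / L[0][0] = 3.
  L[2][1] = (-12) / L[1][1] = -3.
Step 3: L[2][2] = √(1) = 1.

L[1][1] = 4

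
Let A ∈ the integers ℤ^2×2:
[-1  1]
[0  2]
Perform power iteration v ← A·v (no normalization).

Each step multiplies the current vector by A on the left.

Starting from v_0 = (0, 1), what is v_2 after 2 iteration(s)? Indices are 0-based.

v_0 = (0, 1).
v_1 = A·v_0 = (1, 2).
v_2 = A·v_1 = (1, 4).

v_2 = (1, 4)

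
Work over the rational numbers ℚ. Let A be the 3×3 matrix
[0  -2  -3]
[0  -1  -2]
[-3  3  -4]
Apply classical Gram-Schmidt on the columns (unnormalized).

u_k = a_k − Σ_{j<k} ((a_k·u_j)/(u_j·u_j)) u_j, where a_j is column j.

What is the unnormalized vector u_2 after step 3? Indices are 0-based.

u_2 = (1/5, -2/5, 0)

Step 1: u_0 = a_0 = (0, 0, -3).
Step 2: u_1 = a_1 − (-1)·u_0 = (-2, -1, 0).
Step 3: u_2 = a_2 − (4/3)·u_0 − (8/5)·u_1 = (1/5, -2/5, 0).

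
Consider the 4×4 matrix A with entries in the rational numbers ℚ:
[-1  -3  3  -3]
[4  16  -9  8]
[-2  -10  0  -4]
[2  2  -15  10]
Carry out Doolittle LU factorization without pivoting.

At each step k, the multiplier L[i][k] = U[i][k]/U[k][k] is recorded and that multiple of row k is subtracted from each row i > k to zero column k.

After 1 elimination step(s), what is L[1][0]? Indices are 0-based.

Step 1: pivot at (0,0) is -1.
  row1 ← row1 − (-4)·row0  ⇒  L[1][0]=-4, U row1=(0, 4, 3, -4)
  row2 ← row2 − (2)·row0  ⇒  L[2][0]=2, U row2=(0, -4, -6, 2)
  row3 ← row3 − (-2)·row0  ⇒  L[3][0]=-2, U row3=(0, -4, -9, 4)

L[1][0] = -4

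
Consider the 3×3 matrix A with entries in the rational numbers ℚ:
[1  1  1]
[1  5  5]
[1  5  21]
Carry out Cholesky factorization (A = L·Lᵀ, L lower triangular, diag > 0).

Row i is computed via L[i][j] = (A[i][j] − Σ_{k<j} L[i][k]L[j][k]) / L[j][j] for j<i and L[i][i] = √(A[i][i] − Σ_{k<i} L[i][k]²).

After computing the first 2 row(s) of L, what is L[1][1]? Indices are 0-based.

Step 1: L[0][0] = √(1) = 1.
  L[1][0] = (1) / L[0][0] = 1.
Step 2: L[1][1] = √(4) = 2.

L[1][1] = 2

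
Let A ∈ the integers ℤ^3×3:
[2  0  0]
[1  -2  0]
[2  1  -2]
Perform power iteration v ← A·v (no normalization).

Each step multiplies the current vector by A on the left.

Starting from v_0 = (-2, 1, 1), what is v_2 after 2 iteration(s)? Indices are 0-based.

v_0 = (-2, 1, 1).
v_1 = A·v_0 = (-4, -4, -5).
v_2 = A·v_1 = (-8, 4, -2).

v_2 = (-8, 4, -2)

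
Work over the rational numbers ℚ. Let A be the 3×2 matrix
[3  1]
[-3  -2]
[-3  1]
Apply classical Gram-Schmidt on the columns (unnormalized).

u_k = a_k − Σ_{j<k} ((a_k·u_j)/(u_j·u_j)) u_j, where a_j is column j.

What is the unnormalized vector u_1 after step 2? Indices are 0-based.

u_1 = (1/3, -4/3, 5/3)

Step 1: u_0 = a_0 = (3, -3, -3).
Step 2: u_1 = a_1 − (2/9)·u_0 = (1/3, -4/3, 5/3).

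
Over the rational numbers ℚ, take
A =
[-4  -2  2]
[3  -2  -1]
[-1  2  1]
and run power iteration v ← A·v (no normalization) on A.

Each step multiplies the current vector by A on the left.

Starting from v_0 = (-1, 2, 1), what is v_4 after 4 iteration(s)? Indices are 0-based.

v_4 = (464, -488, 216)

v_0 = (-1, 2, 1).
v_1 = A·v_0 = (2, -8, 6).
v_2 = A·v_1 = (20, 16, -12).
v_3 = A·v_2 = (-136, 40, 0).
v_4 = A·v_3 = (464, -488, 216).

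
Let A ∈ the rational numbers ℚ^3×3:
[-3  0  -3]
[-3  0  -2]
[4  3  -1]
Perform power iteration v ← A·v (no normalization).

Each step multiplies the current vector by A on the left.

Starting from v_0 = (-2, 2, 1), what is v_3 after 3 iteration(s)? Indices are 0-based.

v_0 = (-2, 2, 1).
v_1 = A·v_0 = (3, 4, -3).
v_2 = A·v_1 = (0, -3, 27).
v_3 = A·v_2 = (-81, -54, -36).

v_3 = (-81, -54, -36)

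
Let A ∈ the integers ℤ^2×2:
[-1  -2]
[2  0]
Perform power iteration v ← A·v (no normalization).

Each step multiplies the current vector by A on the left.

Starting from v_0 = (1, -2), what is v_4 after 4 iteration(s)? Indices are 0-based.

v_0 = (1, -2).
v_1 = A·v_0 = (3, 2).
v_2 = A·v_1 = (-7, 6).
v_3 = A·v_2 = (-5, -14).
v_4 = A·v_3 = (33, -10).

v_4 = (33, -10)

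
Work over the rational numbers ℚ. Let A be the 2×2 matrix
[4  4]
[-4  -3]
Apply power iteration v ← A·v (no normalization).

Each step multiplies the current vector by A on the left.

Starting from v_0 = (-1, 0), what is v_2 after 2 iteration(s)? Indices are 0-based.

v_2 = (0, 4)

v_0 = (-1, 0).
v_1 = A·v_0 = (-4, 4).
v_2 = A·v_1 = (0, 4).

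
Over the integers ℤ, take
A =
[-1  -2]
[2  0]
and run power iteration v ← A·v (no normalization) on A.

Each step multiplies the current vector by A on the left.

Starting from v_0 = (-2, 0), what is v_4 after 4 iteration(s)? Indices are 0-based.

v_0 = (-2, 0).
v_1 = A·v_0 = (2, -4).
v_2 = A·v_1 = (6, 4).
v_3 = A·v_2 = (-14, 12).
v_4 = A·v_3 = (-10, -28).

v_4 = (-10, -28)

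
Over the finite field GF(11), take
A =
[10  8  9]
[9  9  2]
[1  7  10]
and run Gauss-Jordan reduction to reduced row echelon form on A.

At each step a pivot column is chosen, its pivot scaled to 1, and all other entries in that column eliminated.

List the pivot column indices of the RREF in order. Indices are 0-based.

pivot columns: 0, 1, 2

[1] R0 /= 10  ⇒  (1, 3, 2)
     R1 -= 9·R0  ⇒  (0, 4, 6)
     R2 -= 1·R0  ⇒  (0, 4, 8)
[2] R1 /= 4  ⇒  (0, 1, 7)
     R0 -= 3·R1  ⇒  (1, 0, 3)
     R2 -= 4·R1  ⇒  (0, 0, 2)
[3] R2 /= 2  ⇒  (0, 0, 1)
     R0 -= 3·R2  ⇒  (1, 0, 0)
     R1 -= 7·R2  ⇒  (0, 1, 0)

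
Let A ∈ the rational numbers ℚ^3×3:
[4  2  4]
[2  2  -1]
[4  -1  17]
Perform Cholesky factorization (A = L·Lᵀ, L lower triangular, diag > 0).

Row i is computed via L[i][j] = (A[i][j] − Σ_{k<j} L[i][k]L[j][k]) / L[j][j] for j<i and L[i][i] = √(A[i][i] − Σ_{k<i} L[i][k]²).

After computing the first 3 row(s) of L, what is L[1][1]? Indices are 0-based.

Step 1: L[0][0] = √(4) = 2.
  L[1][0] = (2) / L[0][0] = 1.
Step 2: L[1][1] = √(1) = 1.
  L[2][0] = (4) / L[0][0] = 2.
  L[2][1] = (-3) / L[1][1] = -3.
Step 3: L[2][2] = √(4) = 2.

L[1][1] = 1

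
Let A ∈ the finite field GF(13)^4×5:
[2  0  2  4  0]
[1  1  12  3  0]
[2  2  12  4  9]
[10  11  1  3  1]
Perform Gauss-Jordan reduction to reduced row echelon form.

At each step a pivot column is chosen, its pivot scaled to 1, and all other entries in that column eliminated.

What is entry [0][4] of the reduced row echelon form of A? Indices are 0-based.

[1] R0 /= 2  ⇒  (1, 0, 1, 2, 0)
     R1 -= 1·R0  ⇒  (0, 1, 11, 1, 0)
     R2 -= 2·R0  ⇒  (0, 2, 10, 0, 9)
     R3 -= 10·R0  ⇒  (0, 11, 4, 9, 1)
[2] R1 /= 1  ⇒  (0, 1, 11, 1, 0)
     R2 -= 2·R1  ⇒  (0, 0, 1, 11, 9)
     R3 -= 11·R1  ⇒  (0, 0, 0, 11, 1)
[3] R2 /= 1  ⇒  (0, 0, 1, 11, 9)
     R0 -= 1·R2  ⇒  (1, 0, 0, 4, 4)
     R1 -= 11·R2  ⇒  (0, 1, 0, 10, 5)
[4] R3 /= 11  ⇒  (0, 0, 0, 1, 6)
     R0 -= 4·R3  ⇒  (1, 0, 0, 0, 6)
     R1 -= 10·R3  ⇒  (0, 1, 0, 0, 10)
     R2 -= 11·R3  ⇒  (0, 0, 1, 0, 8)

M[0][4] = 6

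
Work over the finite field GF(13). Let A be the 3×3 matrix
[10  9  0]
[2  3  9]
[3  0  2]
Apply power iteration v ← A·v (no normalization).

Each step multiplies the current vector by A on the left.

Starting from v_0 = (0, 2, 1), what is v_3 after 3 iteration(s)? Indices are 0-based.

v_3 = (11, 6, 8)

v_0 = (0, 2, 1).
v_1 = A·v_0 = (5, 2, 2).
v_2 = A·v_1 = (3, 8, 6).
v_3 = A·v_2 = (11, 6, 8).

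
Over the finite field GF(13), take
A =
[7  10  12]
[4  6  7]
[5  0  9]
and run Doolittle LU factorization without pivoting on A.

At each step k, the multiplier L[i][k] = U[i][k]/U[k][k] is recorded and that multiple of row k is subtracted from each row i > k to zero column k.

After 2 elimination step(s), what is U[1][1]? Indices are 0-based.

U[1][1] = 4

[col 0] pivot 7
  R1 -= 8*R0 → (0, 4, 2)  (L[1][0] := 8)
  R2 -= 10*R0 → (0, 4, 6)  (L[2][0] := 10)
[col 1] pivot 4
  R2 -= 1*R1 → (0, 0, 4)  (L[2][1] := 1)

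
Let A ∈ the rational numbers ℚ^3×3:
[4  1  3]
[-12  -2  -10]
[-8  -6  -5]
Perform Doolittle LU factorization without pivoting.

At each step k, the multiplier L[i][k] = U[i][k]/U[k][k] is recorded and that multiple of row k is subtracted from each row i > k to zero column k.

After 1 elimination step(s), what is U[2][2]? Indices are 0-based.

U[2][2] = 1

[col 0] pivot 4
  R1 -= -3*R0 → (0, 1, -1)  (L[1][0] := -3)
  R2 -= -2*R0 → (0, -4, 1)  (L[2][0] := -2)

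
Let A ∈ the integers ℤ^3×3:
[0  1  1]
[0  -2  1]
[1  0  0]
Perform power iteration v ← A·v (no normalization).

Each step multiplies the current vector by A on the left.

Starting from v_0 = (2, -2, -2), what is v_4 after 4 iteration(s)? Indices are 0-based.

v_4 = (4, 4, -6)

v_0 = (2, -2, -2).
v_1 = A·v_0 = (-4, 2, 2).
v_2 = A·v_1 = (4, -2, -4).
v_3 = A·v_2 = (-6, 0, 4).
v_4 = A·v_3 = (4, 4, -6).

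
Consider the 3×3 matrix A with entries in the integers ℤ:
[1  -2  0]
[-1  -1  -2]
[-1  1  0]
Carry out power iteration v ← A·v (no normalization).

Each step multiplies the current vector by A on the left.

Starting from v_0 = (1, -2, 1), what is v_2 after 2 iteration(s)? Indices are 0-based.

v_0 = (1, -2, 1).
v_1 = A·v_0 = (5, -1, -3).
v_2 = A·v_1 = (7, 2, -6).

v_2 = (7, 2, -6)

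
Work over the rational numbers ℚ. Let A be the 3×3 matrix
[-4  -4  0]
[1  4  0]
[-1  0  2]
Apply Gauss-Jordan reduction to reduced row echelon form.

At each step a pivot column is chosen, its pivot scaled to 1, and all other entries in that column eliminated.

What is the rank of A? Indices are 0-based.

pivot(0,0)=-4: scale R0 → (1, 1, 0)
  clear (1,0): R1 −= (1)R0 → (0, 3, 0)
  clear (2,0): R2 −= (-1)R0 → (0, 1, 2)
pivot(1,1)=3: scale R1 → (0, 1, 0)
  clear (0,1): R0 −= (1)R1 → (1, 0, 0)
  clear (2,1): R2 −= (1)R1 → (0, 0, 2)
pivot(2,2)=2: scale R2 → (0, 0, 1)

rank = 3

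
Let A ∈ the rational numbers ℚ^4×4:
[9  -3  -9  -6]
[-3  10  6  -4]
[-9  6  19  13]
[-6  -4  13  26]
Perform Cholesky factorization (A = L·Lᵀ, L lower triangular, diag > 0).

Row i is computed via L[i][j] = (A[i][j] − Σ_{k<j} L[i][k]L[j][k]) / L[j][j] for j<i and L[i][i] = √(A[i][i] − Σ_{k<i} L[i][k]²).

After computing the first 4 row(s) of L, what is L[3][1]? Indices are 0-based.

L[3][1] = -2

Step 1: L[0][0] = √(9) = 3.
  L[1][0] = (-3) / L[0][0] = -1.
Step 2: L[1][1] = √(9) = 3.
  L[2][0] = (-9) / L[0][0] = -3.
  L[2][1] = (3) / L[1][1] = 1.
Step 3: L[2][2] = √(9) = 3.
  L[3][0] = (-6) / L[0][0] = -2.
  L[3][1] = (-6) / L[1][1] = -2.
  L[3][2] = (9) / L[2][2] = 3.
Step 4: L[3][3] = √(9) = 3.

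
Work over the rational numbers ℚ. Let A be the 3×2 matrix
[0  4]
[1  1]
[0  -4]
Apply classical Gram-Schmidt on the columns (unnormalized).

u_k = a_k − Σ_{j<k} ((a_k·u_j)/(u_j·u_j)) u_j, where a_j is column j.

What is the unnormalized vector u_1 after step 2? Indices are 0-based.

u_1 = (4, 0, -4)

Step 1: u_0 = a_0 = (0, 1, 0).
Step 2: u_1 = a_1 − (1)·u_0 = (4, 0, -4).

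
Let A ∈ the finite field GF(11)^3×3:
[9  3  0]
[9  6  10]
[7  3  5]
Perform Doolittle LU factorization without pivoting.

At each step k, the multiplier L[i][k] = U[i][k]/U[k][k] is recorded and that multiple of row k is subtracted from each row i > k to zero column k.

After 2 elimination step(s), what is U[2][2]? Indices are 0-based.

Step 1: pivot at (0,0) is 9.
  row1 ← row1 − (1)·row0  ⇒  L[1][0]=1, U row1=(0, 3, 10)
  row2 ← row2 − (2)·row0  ⇒  L[2][0]=2, U row2=(0, 8, 5)
Step 2: pivot at (1,1) is 3.
  row2 ← row2 − (10)·row1  ⇒  L[2][1]=10, U row2=(0, 0, 4)

U[2][2] = 4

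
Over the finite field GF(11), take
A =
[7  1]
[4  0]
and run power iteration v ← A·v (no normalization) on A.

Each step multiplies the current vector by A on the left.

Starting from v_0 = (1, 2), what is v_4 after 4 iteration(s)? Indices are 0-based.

v_0 = (1, 2).
v_1 = A·v_0 = (9, 4).
v_2 = A·v_1 = (1, 3).
v_3 = A·v_2 = (10, 4).
v_4 = A·v_3 = (8, 7).

v_4 = (8, 7)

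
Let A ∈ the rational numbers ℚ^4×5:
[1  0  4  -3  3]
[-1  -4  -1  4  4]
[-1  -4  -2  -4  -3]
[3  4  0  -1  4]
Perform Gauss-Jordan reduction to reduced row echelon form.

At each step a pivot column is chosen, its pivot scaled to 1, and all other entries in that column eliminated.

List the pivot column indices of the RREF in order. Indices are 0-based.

step 1: normalize row 0 (÷1) = (1, 0, 4, -3, 3)
  row 1: subtract -1×row0 = (0, -4, 3, 1, 7)
  row 2: subtract -1×row0 = (0, -4, 2, -7, 0)
  row 3: subtract 3×row0 = (0, 4, -12, 8, -5)
step 2: normalize row 1 (÷-4) = (0, 1, -3/4, -1/4, -7/4)
  row 2: subtract -4×row1 = (0, 0, -1, -8, -7)
  row 3: subtract 4×row1 = (0, 0, -9, 9, 2)
step 3: normalize row 2 (÷-1) = (0, 0, 1, 8, 7)
  row 0: subtract 4×row2 = (1, 0, 0, -35, -25)
  row 1: subtract -3/4×row2 = (0, 1, 0, 23/4, 7/2)
  row 3: subtract -9×row2 = (0, 0, 0, 81, 65)
step 4: normalize row 3 (÷81) = (0, 0, 0, 1, 65/81)
  row 0: subtract -35×row3 = (1, 0, 0, 0, 250/81)
  row 1: subtract 23/4×row3 = (0, 1, 0, 0, -361/324)
  row 2: subtract 8×row3 = (0, 0, 1, 0, 47/81)

pivot columns: 0, 1, 2, 3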